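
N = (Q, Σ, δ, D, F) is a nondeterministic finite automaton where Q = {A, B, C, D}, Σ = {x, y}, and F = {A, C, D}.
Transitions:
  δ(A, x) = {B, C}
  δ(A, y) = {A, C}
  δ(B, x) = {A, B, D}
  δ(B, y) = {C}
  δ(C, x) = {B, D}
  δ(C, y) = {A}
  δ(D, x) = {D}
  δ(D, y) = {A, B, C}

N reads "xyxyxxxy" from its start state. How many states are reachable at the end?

Start: {D}
read x: {D}
read y: {A, B, C}
read x: {A, B, C, D}
read y: {A, B, C}
read x: {A, B, C, D}
read x: {A, B, C, D}
read x: {A, B, C, D}
read y: {A, B, C}
Final reachable set {A, B, C} has 3 states.

3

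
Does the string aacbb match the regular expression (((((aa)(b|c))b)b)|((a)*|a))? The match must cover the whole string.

yes

The left alternative ((((aa)(b|c))b)b) matches aacbb.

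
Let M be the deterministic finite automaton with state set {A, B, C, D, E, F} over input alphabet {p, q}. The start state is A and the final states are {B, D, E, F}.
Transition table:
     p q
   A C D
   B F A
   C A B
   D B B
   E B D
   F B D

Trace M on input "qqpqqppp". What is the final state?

A --q--> D
D --q--> B
B --p--> F
F --q--> D
D --q--> B
B --p--> F
F --p--> B
B --p--> F

F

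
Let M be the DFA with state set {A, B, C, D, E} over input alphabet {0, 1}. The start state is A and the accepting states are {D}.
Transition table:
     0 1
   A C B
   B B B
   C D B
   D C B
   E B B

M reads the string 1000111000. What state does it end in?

B

A --1--> B
B --0--> B
B --0--> B
B --0--> B
B --1--> B
B --1--> B
B --1--> B
B --0--> B
B --0--> B
B --0--> B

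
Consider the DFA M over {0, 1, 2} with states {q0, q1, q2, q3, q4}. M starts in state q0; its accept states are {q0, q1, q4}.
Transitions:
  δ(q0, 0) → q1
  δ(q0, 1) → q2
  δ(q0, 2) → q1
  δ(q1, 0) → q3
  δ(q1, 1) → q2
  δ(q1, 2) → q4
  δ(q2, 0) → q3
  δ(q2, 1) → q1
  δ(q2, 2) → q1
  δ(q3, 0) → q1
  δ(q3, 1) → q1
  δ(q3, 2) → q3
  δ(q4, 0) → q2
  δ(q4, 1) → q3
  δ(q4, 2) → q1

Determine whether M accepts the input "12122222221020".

q0 --1--> q2
q2 --2--> q1
q1 --1--> q2
q2 --2--> q1
q1 --2--> q4
q4 --2--> q1
q1 --2--> q4
q4 --2--> q1
q1 --2--> q4
q4 --2--> q1
q1 --1--> q2
q2 --0--> q3
q3 --2--> q3
q3 --0--> q1
End in state q1, which is an accepting state.

accepted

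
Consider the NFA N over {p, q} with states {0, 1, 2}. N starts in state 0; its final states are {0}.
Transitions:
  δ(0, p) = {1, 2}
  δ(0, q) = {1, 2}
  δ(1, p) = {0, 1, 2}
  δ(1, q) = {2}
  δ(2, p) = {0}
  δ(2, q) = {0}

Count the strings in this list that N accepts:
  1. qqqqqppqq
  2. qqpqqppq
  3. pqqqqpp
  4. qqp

4

qqqqqppqq: accepted
qqpqqppq: accepted
pqqqqpp: accepted
qqp: accepted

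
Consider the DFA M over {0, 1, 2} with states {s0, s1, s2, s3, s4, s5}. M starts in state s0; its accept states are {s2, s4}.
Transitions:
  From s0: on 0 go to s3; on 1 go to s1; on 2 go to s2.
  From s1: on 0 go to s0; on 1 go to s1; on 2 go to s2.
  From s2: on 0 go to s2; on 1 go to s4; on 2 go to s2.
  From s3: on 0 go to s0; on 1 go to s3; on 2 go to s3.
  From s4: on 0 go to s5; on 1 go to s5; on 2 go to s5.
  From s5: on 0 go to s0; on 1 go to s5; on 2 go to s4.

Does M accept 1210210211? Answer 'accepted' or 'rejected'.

s0 --1--> s1
s1 --2--> s2
s2 --1--> s4
s4 --0--> s5
s5 --2--> s4
s4 --1--> s5
s5 --0--> s0
s0 --2--> s2
s2 --1--> s4
s4 --1--> s5
End in state s5, which is not an accepting state.

rejected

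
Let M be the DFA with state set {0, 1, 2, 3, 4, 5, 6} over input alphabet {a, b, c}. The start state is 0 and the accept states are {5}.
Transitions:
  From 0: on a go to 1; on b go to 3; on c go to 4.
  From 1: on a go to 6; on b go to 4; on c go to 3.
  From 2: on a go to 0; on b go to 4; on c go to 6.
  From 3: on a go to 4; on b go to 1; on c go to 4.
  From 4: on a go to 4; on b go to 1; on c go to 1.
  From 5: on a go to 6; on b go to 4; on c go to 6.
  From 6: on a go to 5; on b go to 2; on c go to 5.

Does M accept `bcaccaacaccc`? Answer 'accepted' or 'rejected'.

0 --b--> 3
3 --c--> 4
4 --a--> 4
4 --c--> 1
1 --c--> 3
3 --a--> 4
4 --a--> 4
4 --c--> 1
1 --a--> 6
6 --c--> 5
5 --c--> 6
6 --c--> 5
End in state 5, which is an accepting state.

accepted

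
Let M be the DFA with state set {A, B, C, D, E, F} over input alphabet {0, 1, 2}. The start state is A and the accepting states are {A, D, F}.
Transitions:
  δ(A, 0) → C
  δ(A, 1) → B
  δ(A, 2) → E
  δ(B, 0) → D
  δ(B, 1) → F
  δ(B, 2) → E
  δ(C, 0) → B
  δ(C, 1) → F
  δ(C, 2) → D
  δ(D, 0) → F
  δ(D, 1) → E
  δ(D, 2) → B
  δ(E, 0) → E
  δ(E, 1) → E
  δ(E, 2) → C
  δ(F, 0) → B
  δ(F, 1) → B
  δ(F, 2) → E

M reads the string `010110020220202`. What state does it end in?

A --0--> C
C --1--> F
F --0--> B
B --1--> F
F --1--> B
B --0--> D
D --0--> F
F --2--> E
E --0--> E
E --2--> C
C --2--> D
D --0--> F
F --2--> E
E --0--> E
E --2--> C

C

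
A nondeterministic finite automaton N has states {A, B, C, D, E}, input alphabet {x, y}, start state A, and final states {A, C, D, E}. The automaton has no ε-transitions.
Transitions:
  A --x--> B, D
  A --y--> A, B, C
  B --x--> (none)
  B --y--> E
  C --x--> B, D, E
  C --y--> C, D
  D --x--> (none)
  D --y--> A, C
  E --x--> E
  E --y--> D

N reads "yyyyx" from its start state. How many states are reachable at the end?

3

Start: {A}
read y: {A, B, C}
read y: {A, B, C, D, E}
read y: {A, B, C, D, E}
read y: {A, B, C, D, E}
read x: {B, D, E}
Final reachable set {B, D, E} has 3 states.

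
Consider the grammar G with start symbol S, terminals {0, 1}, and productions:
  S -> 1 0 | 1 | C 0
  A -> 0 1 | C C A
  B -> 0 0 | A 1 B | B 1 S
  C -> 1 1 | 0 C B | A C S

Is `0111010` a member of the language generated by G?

no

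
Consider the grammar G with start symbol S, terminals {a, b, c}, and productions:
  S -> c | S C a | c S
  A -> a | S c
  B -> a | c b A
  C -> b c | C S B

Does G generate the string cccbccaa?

S ⇒ cS ⇒ ccS ⇒ ccSCa ⇒ cccCa ⇒ cccCSBa ⇒ cccbcSBa ⇒ cccbccBa ⇒ cccbccaa

yes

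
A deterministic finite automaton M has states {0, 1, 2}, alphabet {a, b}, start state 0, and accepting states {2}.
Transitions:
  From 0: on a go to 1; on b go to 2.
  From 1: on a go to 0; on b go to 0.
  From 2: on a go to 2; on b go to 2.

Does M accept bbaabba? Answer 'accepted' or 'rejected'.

0 --b--> 2
2 --b--> 2
2 --a--> 2
2 --a--> 2
2 --b--> 2
2 --b--> 2
2 --a--> 2
End in state 2, which is an accepting state.

accepted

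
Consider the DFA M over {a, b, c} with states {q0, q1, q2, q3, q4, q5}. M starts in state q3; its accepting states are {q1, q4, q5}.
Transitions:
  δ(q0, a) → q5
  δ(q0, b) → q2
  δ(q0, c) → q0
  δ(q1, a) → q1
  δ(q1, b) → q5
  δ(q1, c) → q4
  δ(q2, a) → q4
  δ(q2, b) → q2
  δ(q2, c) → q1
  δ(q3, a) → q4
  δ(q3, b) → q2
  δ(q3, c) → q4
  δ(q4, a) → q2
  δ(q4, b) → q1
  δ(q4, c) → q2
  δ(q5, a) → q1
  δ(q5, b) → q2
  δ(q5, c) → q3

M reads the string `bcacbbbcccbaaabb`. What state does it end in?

q5

q3 --b--> q2
q2 --c--> q1
q1 --a--> q1
q1 --c--> q4
q4 --b--> q1
q1 --b--> q5
q5 --b--> q2
q2 --c--> q1
q1 --c--> q4
q4 --c--> q2
q2 --b--> q2
q2 --a--> q4
q4 --a--> q2
q2 --a--> q4
q4 --b--> q1
q1 --b--> q5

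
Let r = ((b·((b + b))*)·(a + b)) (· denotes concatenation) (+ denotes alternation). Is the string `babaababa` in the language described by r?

no

No split of babaababa into u·v has (b·((b+b))*) matching u and (a+b) matching v.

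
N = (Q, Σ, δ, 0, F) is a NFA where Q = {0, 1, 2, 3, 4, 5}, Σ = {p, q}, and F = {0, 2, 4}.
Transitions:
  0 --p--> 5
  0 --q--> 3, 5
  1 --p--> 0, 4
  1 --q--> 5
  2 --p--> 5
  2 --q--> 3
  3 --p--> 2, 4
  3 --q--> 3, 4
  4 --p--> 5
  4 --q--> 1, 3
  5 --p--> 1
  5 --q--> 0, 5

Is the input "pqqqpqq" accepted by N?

Start: {0}
read p: {5}
read q: {0, 5}
read q: {0, 3, 5}
read q: {0, 3, 4, 5}
read p: {1, 2, 4, 5}
read q: {0, 1, 3, 5}
read q: {0, 3, 4, 5}
Reachable ∩ accepting = {0, 4} — nonempty.

accepted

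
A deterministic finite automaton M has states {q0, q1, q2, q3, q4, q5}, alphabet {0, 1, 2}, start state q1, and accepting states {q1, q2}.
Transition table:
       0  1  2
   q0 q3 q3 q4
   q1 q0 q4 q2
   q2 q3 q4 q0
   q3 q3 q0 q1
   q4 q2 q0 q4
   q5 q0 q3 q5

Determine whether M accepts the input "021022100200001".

rejected

q1 --0--> q0
q0 --2--> q4
q4 --1--> q0
q0 --0--> q3
q3 --2--> q1
q1 --2--> q2
q2 --1--> q4
q4 --0--> q2
q2 --0--> q3
q3 --2--> q1
q1 --0--> q0
q0 --0--> q3
q3 --0--> q3
q3 --0--> q3
q3 --1--> q0
End in state q0, which is not an accepting state.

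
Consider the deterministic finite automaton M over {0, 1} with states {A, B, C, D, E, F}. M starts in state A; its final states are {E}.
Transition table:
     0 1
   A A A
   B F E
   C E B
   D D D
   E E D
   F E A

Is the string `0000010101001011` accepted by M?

A --0--> A
A --0--> A
A --0--> A
A --0--> A
A --0--> A
A --1--> A
A --0--> A
A --1--> A
A --0--> A
A --1--> A
A --0--> A
A --0--> A
A --1--> A
A --0--> A
A --1--> A
A --1--> A
End in state A, which is not an accepting state.

rejected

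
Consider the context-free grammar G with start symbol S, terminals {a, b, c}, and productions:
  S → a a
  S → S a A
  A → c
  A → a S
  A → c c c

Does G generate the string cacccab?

no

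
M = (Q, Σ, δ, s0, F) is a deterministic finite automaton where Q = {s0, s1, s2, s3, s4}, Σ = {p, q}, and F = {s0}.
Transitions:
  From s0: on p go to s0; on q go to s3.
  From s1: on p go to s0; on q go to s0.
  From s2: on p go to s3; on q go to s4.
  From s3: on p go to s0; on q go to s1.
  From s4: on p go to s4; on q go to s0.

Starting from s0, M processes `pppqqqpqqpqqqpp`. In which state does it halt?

s0 --p--> s0
s0 --p--> s0
s0 --p--> s0
s0 --q--> s3
s3 --q--> s1
s1 --q--> s0
s0 --p--> s0
s0 --q--> s3
s3 --q--> s1
s1 --p--> s0
s0 --q--> s3
s3 --q--> s1
s1 --q--> s0
s0 --p--> s0
s0 --p--> s0

s0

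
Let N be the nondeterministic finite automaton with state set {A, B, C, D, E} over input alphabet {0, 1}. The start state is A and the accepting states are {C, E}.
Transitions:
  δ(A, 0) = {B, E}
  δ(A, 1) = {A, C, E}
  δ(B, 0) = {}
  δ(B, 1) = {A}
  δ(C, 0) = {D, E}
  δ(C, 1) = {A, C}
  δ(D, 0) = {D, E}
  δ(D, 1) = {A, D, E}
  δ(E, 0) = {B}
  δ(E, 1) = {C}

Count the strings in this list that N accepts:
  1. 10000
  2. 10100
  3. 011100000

10000: accepted
10100: accepted
011100000: accepted

3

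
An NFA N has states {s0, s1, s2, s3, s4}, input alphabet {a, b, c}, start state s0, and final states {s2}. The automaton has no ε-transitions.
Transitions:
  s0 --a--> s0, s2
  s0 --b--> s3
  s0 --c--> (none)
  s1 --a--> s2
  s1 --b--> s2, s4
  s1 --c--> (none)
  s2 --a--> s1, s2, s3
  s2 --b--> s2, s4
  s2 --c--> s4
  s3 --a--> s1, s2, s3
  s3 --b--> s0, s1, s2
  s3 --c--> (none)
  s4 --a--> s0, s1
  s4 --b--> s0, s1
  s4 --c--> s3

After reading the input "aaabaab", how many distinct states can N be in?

Start: {s0}
read a: {s0, s2}
read a: {s0, s1, s2, s3}
read a: {s0, s1, s2, s3}
read b: {s0, s1, s2, s3, s4}
read a: {s0, s1, s2, s3}
read a: {s0, s1, s2, s3}
read b: {s0, s1, s2, s3, s4}
Final reachable set {s0, s1, s2, s3, s4} has 5 states.

5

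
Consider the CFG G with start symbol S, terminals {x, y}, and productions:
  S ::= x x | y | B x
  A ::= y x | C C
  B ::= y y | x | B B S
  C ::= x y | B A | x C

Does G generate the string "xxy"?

no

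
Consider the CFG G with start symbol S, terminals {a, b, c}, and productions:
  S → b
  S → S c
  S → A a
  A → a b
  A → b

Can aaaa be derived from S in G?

no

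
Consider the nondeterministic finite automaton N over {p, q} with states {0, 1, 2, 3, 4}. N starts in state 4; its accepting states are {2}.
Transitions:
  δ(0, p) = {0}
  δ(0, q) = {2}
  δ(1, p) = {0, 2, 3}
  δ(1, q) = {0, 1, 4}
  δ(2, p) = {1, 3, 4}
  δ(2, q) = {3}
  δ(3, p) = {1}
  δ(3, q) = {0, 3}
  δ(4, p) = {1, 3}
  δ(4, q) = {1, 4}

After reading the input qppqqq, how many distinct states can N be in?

5

Start: {4}
read q: {1, 4}
read p: {0, 1, 2, 3}
read p: {0, 1, 2, 3, 4}
read q: {0, 1, 2, 3, 4}
read q: {0, 1, 2, 3, 4}
read q: {0, 1, 2, 3, 4}
Final reachable set {0, 1, 2, 3, 4} has 5 states.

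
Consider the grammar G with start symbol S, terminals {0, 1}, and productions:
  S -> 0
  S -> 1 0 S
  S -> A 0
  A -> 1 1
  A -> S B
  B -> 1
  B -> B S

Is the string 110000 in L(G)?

no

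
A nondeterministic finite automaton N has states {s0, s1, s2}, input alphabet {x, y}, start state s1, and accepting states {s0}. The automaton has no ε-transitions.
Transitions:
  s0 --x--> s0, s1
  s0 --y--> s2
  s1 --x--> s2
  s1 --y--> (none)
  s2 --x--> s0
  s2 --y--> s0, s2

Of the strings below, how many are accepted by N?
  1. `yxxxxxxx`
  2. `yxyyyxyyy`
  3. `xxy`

`yxxxxxxx`: rejected
`yxyyyxyyy`: rejected
`xxy`: rejected

0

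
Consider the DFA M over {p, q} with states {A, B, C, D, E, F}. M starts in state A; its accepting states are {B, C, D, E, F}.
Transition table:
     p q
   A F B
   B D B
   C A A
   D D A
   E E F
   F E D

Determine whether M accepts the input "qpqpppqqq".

A --q--> B
B --p--> D
D --q--> A
A --p--> F
F --p--> E
E --p--> E
E --q--> F
F --q--> D
D --q--> A
End in state A, which is not an accepting state.

rejected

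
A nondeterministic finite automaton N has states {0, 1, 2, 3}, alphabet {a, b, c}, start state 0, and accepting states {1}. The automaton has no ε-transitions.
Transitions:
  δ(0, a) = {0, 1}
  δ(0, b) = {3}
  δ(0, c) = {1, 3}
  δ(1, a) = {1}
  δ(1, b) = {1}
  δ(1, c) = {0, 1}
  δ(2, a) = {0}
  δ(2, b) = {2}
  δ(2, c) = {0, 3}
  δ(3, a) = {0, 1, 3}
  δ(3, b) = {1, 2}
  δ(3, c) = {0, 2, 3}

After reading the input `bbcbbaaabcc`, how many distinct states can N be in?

4

Start: {0}
read b: {3}
read b: {1, 2}
read c: {0, 1, 3}
read b: {1, 2, 3}
read b: {1, 2}
read a: {0, 1}
read a: {0, 1}
read a: {0, 1}
read b: {1, 3}
read c: {0, 1, 2, 3}
read c: {0, 1, 2, 3}
Final reachable set {0, 1, 2, 3} has 4 states.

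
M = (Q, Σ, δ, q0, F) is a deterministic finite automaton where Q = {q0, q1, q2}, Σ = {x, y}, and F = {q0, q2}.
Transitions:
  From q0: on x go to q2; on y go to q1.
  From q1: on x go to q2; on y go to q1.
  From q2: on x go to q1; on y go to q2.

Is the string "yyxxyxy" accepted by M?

q0 --y--> q1
q1 --y--> q1
q1 --x--> q2
q2 --x--> q1
q1 --y--> q1
q1 --x--> q2
q2 --y--> q2
End in state q2, which is an accepting state.

accepted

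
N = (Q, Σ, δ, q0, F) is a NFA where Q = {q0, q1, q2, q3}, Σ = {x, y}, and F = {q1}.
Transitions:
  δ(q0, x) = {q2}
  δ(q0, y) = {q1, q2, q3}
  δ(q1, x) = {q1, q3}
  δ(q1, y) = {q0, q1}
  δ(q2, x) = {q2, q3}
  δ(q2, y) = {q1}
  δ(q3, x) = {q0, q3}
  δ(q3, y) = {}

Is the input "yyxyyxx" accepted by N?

accepted

Start: {q0}
read y: {q1, q2, q3}
read y: {q0, q1}
read x: {q1, q2, q3}
read y: {q0, q1}
read y: {q0, q1, q2, q3}
read x: {q0, q1, q2, q3}
read x: {q0, q1, q2, q3}
Reachable ∩ accepting = {q1} — nonempty.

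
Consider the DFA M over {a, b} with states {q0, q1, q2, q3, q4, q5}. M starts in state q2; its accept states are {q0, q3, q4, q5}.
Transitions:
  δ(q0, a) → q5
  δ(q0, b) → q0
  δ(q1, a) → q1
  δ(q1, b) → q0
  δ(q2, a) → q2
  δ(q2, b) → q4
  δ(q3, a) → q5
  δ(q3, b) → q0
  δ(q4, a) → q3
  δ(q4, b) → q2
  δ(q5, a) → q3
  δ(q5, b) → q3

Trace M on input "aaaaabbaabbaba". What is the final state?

q3

q2 --a--> q2
q2 --a--> q2
q2 --a--> q2
q2 --a--> q2
q2 --a--> q2
q2 --b--> q4
q4 --b--> q2
q2 --a--> q2
q2 --a--> q2
q2 --b--> q4
q4 --b--> q2
q2 --a--> q2
q2 --b--> q4
q4 --a--> q3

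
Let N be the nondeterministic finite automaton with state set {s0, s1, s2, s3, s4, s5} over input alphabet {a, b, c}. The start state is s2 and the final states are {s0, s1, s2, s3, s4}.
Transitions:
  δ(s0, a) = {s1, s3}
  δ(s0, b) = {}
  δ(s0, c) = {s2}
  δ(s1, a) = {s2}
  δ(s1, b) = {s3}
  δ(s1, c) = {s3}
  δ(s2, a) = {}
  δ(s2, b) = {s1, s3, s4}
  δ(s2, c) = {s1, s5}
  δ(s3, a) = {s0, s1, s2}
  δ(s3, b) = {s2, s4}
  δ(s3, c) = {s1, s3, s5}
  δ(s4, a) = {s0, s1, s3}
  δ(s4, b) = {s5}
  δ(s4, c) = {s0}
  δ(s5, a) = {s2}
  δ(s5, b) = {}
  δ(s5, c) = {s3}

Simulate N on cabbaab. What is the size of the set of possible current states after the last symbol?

4

Start: {s2}
read c: {s1, s5}
read a: {s2}
read b: {s1, s3, s4}
read b: {s2, s3, s4, s5}
read a: {s0, s1, s2, s3}
read a: {s0, s1, s2, s3}
read b: {s1, s2, s3, s4}
Final reachable set {s1, s2, s3, s4} has 4 states.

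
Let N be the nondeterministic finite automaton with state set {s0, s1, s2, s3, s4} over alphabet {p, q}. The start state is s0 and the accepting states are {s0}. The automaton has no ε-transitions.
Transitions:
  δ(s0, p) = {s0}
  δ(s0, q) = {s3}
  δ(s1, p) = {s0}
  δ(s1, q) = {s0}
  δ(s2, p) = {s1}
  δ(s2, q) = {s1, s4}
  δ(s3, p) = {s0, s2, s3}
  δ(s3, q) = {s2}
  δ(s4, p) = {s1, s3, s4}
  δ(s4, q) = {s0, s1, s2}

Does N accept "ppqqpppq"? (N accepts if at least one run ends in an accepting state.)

Start: {s0}
read p: {s0}
read p: {s0}
read q: {s3}
read q: {s2}
read p: {s1}
read p: {s0}
read p: {s0}
read q: {s3}
Reachable ∩ accepting = {} — empty.

rejected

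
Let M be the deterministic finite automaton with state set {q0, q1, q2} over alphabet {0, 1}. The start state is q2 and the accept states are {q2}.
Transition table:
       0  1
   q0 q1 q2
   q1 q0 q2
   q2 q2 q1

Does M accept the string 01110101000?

rejected

q2 --0--> q2
q2 --1--> q1
q1 --1--> q2
q2 --1--> q1
q1 --0--> q0
q0 --1--> q2
q2 --0--> q2
q2 --1--> q1
q1 --0--> q0
q0 --0--> q1
q1 --0--> q0
End in state q0, which is not an accepting state.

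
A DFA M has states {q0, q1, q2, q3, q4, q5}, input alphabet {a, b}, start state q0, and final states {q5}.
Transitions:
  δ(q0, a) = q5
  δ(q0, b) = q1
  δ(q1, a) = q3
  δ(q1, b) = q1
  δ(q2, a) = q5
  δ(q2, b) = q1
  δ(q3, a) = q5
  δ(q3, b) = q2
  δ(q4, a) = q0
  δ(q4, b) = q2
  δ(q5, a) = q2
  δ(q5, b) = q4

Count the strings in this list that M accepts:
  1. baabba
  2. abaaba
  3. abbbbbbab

baabba: accepted
abaaba: rejected
abbbbbbab: rejected

1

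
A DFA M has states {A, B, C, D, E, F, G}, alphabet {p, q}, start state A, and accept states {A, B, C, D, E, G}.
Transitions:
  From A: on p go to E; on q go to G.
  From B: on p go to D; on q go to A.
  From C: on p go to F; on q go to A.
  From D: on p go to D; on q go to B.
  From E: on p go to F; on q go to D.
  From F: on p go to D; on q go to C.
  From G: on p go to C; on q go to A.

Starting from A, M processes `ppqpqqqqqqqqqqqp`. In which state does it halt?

A --p--> E
E --p--> F
F --q--> C
C --p--> F
F --q--> C
C --q--> A
A --q--> G
G --q--> A
A --q--> G
G --q--> A
A --q--> G
G --q--> A
A --q--> G
G --q--> A
A --q--> G
G --p--> C

C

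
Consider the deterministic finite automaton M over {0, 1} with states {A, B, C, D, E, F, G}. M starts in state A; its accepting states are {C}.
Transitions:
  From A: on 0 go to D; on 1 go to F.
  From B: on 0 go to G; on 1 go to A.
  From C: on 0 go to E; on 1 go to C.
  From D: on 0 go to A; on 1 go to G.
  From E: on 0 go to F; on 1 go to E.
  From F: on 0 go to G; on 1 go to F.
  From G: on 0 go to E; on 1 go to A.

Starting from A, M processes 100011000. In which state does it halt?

A --1--> F
F --0--> G
G --0--> E
E --0--> F
F --1--> F
F --1--> F
F --0--> G
G --0--> E
E --0--> F

F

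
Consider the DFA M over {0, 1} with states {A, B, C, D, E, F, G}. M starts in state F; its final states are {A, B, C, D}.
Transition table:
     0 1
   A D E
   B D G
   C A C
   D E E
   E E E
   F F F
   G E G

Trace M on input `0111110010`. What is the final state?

F

F --0--> F
F --1--> F
F --1--> F
F --1--> F
F --1--> F
F --1--> F
F --0--> F
F --0--> F
F --1--> F
F --0--> F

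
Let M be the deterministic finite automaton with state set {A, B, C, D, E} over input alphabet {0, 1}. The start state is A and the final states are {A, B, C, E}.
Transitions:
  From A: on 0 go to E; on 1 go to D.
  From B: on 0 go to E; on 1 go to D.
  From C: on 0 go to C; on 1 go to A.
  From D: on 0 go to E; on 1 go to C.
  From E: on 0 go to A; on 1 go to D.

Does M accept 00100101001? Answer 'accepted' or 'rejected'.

rejected

A --0--> E
E --0--> A
A --1--> D
D --0--> E
E --0--> A
A --1--> D
D --0--> E
E --1--> D
D --0--> E
E --0--> A
A --1--> D
End in state D, which is not an accepting state.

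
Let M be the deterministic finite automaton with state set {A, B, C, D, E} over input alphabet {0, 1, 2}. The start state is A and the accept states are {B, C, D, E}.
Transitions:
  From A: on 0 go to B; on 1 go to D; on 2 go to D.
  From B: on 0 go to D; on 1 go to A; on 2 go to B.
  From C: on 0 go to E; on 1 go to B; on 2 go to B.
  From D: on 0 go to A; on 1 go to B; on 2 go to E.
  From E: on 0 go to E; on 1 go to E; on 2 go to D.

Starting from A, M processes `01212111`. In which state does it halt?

B

A --0--> B
B --1--> A
A --2--> D
D --1--> B
B --2--> B
B --1--> A
A --1--> D
D --1--> B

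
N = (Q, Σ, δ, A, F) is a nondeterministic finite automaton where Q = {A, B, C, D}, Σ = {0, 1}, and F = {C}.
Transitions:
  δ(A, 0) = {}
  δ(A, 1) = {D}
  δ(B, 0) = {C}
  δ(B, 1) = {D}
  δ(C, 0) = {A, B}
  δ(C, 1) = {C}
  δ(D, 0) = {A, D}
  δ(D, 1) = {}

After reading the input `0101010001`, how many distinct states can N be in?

0

Start: {A}
read 0: {}
The reachable set is empty and stays empty for the remaining 9 symbols.
Final reachable set {} has 0 states.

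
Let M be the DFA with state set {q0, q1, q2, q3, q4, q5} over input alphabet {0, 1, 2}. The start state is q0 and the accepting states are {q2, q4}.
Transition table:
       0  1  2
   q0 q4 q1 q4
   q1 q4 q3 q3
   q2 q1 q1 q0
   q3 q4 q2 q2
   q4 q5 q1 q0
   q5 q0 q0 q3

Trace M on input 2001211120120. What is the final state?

q1

q0 --2--> q4
q4 --0--> q5
q5 --0--> q0
q0 --1--> q1
q1 --2--> q3
q3 --1--> q2
q2 --1--> q1
q1 --1--> q3
q3 --2--> q2
q2 --0--> q1
q1 --1--> q3
q3 --2--> q2
q2 --0--> q1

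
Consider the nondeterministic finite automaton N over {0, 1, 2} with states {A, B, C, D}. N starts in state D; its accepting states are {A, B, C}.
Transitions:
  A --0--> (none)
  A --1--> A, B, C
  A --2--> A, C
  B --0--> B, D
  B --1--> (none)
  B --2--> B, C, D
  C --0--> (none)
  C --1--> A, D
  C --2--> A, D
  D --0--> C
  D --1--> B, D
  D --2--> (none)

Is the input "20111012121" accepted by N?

Start: {D}
read 2: {}
The reachable set is empty and stays empty for the remaining 10 symbols.
Reachable ∩ accepting = {} — empty.

rejected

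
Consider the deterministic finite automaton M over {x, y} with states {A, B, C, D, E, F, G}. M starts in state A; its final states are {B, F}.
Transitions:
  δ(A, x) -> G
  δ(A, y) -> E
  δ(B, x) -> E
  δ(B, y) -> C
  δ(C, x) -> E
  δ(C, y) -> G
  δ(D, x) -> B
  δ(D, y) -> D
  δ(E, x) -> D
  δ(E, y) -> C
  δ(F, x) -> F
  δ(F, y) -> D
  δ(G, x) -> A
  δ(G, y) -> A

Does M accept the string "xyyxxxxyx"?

accepted

A --x--> G
G --y--> A
A --y--> E
E --x--> D
D --x--> B
B --x--> E
E --x--> D
D --y--> D
D --x--> B
End in state B, which is an accepting state.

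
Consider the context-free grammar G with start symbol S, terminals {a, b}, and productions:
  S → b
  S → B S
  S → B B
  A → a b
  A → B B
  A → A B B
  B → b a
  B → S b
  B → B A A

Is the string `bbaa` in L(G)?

no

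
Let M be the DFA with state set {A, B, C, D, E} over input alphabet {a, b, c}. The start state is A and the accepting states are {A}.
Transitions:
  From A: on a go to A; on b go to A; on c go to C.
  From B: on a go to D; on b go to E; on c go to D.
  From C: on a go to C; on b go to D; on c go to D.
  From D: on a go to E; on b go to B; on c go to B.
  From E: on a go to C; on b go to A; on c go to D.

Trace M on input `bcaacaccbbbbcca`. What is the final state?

E

A --b--> A
A --c--> C
C --a--> C
C --a--> C
C --c--> D
D --a--> E
E --c--> D
D --c--> B
B --b--> E
E --b--> A
A --b--> A
A --b--> A
A --c--> C
C --c--> D
D --a--> E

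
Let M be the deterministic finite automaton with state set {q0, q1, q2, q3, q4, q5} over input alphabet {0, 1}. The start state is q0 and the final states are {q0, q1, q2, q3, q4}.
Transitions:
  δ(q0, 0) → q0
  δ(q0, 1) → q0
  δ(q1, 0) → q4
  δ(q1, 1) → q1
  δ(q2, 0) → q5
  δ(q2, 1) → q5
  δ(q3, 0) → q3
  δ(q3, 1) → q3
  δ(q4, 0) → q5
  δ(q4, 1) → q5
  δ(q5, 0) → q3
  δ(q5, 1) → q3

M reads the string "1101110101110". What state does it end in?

q0

q0 --1--> q0
q0 --1--> q0
q0 --0--> q0
q0 --1--> q0
q0 --1--> q0
q0 --1--> q0
q0 --0--> q0
q0 --1--> q0
q0 --0--> q0
q0 --1--> q0
q0 --1--> q0
q0 --1--> q0
q0 --0--> q0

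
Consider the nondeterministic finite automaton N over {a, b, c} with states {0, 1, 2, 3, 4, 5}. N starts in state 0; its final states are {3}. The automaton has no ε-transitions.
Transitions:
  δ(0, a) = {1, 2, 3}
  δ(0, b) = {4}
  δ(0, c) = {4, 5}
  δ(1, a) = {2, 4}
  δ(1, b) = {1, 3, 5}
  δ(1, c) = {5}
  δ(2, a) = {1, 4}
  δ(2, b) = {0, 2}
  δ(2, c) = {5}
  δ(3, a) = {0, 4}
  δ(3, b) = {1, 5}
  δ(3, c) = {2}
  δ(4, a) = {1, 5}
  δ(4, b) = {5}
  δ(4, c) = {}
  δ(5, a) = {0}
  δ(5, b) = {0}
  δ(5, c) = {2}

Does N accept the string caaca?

Start: {0}
read c: {4, 5}
read a: {0, 1, 5}
read a: {0, 1, 2, 3, 4}
read c: {2, 4, 5}
read a: {0, 1, 4, 5}
Reachable ∩ accepting = {} — empty.

rejected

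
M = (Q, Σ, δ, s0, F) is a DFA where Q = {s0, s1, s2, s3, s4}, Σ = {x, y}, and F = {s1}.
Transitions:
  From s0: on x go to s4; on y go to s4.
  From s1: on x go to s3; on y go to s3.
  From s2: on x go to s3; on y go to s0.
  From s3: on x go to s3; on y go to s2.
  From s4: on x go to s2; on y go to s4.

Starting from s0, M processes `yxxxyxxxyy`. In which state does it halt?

s0 --y--> s4
s4 --x--> s2
s2 --x--> s3
s3 --x--> s3
s3 --y--> s2
s2 --x--> s3
s3 --x--> s3
s3 --x--> s3
s3 --y--> s2
s2 --y--> s0

s0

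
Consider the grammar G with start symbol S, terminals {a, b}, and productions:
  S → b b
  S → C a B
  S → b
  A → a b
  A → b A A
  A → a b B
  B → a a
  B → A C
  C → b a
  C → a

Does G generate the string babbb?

no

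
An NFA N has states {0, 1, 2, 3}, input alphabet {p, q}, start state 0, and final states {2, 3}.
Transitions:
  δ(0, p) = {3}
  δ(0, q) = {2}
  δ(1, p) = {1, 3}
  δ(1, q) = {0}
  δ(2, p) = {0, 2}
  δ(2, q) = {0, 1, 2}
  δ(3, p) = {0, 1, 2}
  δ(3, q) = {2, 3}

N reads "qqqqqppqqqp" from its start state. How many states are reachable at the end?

4

Start: {0}
read q: {2}
read q: {0, 1, 2}
read q: {0, 1, 2}
read q: {0, 1, 2}
read q: {0, 1, 2}
read p: {0, 1, 2, 3}
read p: {0, 1, 2, 3}
read q: {0, 1, 2, 3}
read q: {0, 1, 2, 3}
read q: {0, 1, 2, 3}
read p: {0, 1, 2, 3}
Final reachable set {0, 1, 2, 3} has 4 states.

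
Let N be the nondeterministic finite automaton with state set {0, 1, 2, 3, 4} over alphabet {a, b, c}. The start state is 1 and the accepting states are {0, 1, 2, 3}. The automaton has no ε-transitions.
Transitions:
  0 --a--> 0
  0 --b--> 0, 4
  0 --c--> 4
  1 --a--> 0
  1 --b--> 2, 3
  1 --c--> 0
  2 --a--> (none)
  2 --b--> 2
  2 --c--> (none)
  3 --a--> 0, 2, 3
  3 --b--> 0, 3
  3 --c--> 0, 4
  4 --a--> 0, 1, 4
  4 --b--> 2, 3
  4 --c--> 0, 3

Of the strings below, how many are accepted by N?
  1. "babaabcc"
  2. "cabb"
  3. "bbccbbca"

"babaabcc": accepted
"cabb": accepted
"bbccbbca": accepted

3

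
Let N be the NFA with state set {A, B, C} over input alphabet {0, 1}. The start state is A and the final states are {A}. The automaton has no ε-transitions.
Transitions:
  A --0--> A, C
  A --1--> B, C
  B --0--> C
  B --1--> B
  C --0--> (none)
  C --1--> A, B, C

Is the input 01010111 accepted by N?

accepted

Start: {A}
read 0: {A, C}
read 1: {A, B, C}
read 0: {A, C}
read 1: {A, B, C}
read 0: {A, C}
read 1: {A, B, C}
read 1: {A, B, C}
read 1: {A, B, C}
Reachable ∩ accepting = {A} — nonempty.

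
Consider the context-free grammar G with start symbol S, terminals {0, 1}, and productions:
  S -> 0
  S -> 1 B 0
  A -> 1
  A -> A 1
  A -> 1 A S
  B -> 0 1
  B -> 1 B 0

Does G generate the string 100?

no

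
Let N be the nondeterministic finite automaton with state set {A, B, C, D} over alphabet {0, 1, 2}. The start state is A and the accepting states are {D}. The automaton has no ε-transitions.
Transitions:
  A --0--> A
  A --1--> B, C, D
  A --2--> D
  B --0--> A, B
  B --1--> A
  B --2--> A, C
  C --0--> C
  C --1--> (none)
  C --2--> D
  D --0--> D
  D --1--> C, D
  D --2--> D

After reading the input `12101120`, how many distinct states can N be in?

Start: {A}
read 1: {B, C, D}
read 2: {A, C, D}
read 1: {B, C, D}
read 0: {A, B, C, D}
read 1: {A, B, C, D}
read 1: {A, B, C, D}
read 2: {A, C, D}
read 0: {A, C, D}
Final reachable set {A, C, D} has 3 states.

3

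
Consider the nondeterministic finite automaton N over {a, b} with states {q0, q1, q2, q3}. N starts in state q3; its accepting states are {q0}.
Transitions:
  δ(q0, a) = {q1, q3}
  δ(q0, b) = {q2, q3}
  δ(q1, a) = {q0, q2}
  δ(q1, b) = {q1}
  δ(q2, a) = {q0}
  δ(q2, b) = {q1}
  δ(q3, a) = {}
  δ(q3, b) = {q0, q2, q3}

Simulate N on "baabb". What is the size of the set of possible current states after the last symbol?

4

Start: {q3}
read b: {q0, q2, q3}
read a: {q0, q1, q3}
read a: {q0, q1, q2, q3}
read b: {q0, q1, q2, q3}
read b: {q0, q1, q2, q3}
Final reachable set {q0, q1, q2, q3} has 4 states.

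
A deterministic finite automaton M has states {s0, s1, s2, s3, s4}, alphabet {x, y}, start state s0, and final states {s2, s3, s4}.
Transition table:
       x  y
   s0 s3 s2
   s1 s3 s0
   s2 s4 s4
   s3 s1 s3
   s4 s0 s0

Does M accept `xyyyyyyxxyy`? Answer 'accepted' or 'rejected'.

accepted

s0 --x--> s3
s3 --y--> s3
s3 --y--> s3
s3 --y--> s3
s3 --y--> s3
s3 --y--> s3
s3 --y--> s3
s3 --x--> s1
s1 --x--> s3
s3 --y--> s3
s3 --y--> s3
End in state s3, which is an accepting state.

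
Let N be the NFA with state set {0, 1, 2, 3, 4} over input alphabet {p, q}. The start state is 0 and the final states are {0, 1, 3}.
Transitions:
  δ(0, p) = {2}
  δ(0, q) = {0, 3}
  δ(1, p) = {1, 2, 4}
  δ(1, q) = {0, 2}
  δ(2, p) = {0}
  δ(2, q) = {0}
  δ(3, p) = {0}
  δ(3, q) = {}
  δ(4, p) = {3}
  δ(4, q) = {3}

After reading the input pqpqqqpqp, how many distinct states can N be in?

Start: {0}
read p: {2}
read q: {0}
read p: {2}
read q: {0}
read q: {0, 3}
read q: {0, 3}
read p: {0, 2}
read q: {0, 3}
read p: {0, 2}
Final reachable set {0, 2} has 2 states.

2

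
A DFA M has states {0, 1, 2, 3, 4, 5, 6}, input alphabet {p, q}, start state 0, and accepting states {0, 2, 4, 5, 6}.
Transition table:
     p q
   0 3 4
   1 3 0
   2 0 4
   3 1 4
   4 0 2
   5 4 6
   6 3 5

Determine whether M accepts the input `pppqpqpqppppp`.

rejected

0 --p--> 3
3 --p--> 1
1 --p--> 3
3 --q--> 4
4 --p--> 0
0 --q--> 4
4 --p--> 0
0 --q--> 4
4 --p--> 0
0 --p--> 3
3 --p--> 1
1 --p--> 3
3 --p--> 1
End in state 1, which is not an accepting state.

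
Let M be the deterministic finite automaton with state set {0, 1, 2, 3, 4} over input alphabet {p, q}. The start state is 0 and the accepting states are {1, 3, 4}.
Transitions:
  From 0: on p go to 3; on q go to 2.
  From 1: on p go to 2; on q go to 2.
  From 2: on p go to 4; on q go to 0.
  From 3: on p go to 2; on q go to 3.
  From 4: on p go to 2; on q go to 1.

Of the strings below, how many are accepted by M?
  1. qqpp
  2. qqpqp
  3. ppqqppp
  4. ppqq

1

qqpp: rejected
qqpqp: rejected
ppqqppp: accepted
ppqq: rejected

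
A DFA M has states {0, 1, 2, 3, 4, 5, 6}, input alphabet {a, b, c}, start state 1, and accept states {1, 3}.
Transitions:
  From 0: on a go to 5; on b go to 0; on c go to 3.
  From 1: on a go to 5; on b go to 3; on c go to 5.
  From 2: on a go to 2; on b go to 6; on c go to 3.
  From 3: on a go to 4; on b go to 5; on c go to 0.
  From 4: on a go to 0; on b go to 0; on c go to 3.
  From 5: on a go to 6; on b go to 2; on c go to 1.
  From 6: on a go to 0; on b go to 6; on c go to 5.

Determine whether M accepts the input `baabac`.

accepted

1 --b--> 3
3 --a--> 4
4 --a--> 0
0 --b--> 0
0 --a--> 5
5 --c--> 1
End in state 1, which is an accepting state.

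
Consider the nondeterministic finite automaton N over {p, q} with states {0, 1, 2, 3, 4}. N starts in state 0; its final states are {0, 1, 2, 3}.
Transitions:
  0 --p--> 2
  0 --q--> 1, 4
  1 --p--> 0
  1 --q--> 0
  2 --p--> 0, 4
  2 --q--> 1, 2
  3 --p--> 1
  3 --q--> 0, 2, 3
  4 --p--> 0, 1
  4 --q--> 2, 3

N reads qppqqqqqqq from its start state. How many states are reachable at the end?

5

Start: {0}
read q: {1, 4}
read p: {0, 1}
read p: {0, 2}
read q: {1, 2, 4}
read q: {0, 1, 2, 3}
read q: {0, 1, 2, 3, 4}
read q: {0, 1, 2, 3, 4}
read q: {0, 1, 2, 3, 4}
read q: {0, 1, 2, 3, 4}
read q: {0, 1, 2, 3, 4}
Final reachable set {0, 1, 2, 3, 4} has 5 states.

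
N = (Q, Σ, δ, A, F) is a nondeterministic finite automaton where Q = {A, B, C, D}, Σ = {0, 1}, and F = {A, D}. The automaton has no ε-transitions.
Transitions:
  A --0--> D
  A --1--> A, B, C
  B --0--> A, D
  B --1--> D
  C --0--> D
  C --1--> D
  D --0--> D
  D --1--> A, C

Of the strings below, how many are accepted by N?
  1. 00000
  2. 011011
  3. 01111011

00000: accepted
011011: accepted
01111011: accepted

3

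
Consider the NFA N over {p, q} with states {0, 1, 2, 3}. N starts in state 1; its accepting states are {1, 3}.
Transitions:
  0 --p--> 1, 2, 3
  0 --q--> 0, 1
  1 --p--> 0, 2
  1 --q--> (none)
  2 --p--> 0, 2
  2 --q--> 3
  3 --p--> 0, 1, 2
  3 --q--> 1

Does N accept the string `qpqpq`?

rejected

Start: {1}
read q: {}
The reachable set is empty and stays empty for the remaining 4 symbols.
Reachable ∩ accepting = {} — empty.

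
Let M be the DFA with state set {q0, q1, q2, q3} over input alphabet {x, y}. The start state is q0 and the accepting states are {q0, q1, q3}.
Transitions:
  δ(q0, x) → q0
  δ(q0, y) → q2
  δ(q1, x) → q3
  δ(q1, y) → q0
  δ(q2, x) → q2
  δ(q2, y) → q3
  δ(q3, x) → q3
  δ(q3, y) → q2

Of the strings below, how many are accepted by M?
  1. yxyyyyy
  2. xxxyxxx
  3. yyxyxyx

yxyyyyy: accepted
xxxyxxx: rejected
yyxyxyx: accepted

2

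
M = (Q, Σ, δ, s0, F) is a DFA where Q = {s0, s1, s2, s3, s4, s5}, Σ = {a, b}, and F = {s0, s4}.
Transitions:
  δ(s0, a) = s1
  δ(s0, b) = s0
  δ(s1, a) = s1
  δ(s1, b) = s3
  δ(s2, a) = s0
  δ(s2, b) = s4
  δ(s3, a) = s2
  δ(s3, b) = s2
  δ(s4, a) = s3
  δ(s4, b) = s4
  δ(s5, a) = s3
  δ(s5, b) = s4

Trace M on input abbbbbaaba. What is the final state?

s0 --a--> s1
s1 --b--> s3
s3 --b--> s2
s2 --b--> s4
s4 --b--> s4
s4 --b--> s4
s4 --a--> s3
s3 --a--> s2
s2 --b--> s4
s4 --a--> s3

s3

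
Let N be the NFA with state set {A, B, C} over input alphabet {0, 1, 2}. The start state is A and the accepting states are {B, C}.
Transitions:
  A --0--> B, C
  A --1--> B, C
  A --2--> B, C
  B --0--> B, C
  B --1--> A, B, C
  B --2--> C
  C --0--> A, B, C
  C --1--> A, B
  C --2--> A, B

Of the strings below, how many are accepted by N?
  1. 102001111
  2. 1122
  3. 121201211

102001111: accepted
1122: accepted
121201211: accepted

3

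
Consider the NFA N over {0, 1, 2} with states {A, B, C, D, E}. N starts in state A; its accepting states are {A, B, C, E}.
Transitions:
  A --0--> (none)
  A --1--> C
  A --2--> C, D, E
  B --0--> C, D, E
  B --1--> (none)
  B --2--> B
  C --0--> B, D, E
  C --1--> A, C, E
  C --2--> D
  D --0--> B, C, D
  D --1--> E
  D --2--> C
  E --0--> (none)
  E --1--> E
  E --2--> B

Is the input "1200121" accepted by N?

accepted

Start: {A}
read 1: {C}
read 2: {D}
read 0: {B, C, D}
read 0: {B, C, D, E}
read 1: {A, C, E}
read 2: {B, C, D, E}
read 1: {A, C, E}
Reachable ∩ accepting = {A, C, E} — nonempty.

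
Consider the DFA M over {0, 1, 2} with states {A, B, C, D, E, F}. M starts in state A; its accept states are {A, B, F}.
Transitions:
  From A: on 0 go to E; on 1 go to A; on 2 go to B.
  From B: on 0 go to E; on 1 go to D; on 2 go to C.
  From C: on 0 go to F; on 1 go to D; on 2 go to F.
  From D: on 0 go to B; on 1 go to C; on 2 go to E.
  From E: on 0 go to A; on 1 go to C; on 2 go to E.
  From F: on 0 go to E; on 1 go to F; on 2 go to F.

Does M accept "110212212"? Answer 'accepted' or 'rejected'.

A --1--> A
A --1--> A
A --0--> E
E --2--> E
E --1--> C
C --2--> F
F --2--> F
F --1--> F
F --2--> F
End in state F, which is an accepting state.

accepted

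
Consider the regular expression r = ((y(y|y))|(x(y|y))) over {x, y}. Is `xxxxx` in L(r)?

Neither (y(y|y)) nor (x(y|y)) matches xxxxx.

no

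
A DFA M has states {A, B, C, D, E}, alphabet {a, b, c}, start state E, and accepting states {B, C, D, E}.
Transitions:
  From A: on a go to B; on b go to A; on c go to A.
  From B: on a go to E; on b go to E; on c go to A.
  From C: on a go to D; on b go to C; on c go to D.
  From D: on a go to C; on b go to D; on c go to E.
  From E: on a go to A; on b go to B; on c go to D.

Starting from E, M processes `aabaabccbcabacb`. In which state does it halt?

A

E --a--> A
A --a--> B
B --b--> E
E --a--> A
A --a--> B
B --b--> E
E --c--> D
D --c--> E
E --b--> B
B --c--> A
A --a--> B
B --b--> E
E --a--> A
A --c--> A
A --b--> A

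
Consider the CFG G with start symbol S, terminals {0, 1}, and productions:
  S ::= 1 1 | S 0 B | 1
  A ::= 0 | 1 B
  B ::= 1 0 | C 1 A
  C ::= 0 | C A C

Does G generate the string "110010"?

yes

S ⇒ S0B ⇒ 110B ⇒ 110C1A ⇒ 11001A ⇒ 110010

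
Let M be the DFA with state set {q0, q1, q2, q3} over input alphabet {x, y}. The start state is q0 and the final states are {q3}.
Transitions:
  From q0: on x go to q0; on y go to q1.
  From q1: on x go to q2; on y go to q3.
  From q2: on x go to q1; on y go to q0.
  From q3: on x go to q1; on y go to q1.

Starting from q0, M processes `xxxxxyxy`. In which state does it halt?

q0

q0 --x--> q0
q0 --x--> q0
q0 --x--> q0
q0 --x--> q0
q0 --x--> q0
q0 --y--> q1
q1 --x--> q2
q2 --y--> q0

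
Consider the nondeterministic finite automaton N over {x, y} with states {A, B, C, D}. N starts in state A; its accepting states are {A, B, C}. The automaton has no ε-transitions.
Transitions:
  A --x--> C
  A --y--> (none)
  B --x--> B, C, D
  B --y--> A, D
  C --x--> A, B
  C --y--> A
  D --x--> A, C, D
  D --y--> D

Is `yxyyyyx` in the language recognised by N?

Start: {A}
read y: {}
The reachable set is empty and stays empty for the remaining 6 symbols.
Reachable ∩ accepting = {} — empty.

rejected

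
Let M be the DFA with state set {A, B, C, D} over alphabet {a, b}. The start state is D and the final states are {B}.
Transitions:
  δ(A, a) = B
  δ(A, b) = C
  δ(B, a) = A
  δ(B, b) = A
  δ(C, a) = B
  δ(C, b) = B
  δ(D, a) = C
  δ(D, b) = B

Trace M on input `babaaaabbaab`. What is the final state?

A

D --b--> B
B --a--> A
A --b--> C
C --a--> B
B --a--> A
A --a--> B
B --a--> A
A --b--> C
C --b--> B
B --a--> A
A --a--> B
B --b--> A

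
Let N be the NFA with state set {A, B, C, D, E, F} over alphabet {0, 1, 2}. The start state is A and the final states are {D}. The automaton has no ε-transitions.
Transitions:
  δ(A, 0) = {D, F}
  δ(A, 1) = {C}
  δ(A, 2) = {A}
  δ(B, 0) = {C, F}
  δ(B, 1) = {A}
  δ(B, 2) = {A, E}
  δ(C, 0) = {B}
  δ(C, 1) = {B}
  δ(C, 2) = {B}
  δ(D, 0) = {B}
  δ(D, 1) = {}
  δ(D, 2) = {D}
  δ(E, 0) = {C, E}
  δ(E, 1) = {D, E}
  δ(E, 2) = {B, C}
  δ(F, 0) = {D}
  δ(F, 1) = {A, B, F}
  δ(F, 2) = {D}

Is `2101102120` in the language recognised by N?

Start: {A}
read 2: {A}
read 1: {C}
read 0: {B}
read 1: {A}
read 1: {C}
read 0: {B}
read 2: {A, E}
read 1: {C, D, E}
read 2: {B, C, D}
read 0: {B, C, F}
Reachable ∩ accepting = {} — empty.

rejected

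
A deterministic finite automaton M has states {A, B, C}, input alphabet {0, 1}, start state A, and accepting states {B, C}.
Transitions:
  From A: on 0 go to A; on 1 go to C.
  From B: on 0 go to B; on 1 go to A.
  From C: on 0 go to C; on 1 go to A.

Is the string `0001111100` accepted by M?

A --0--> A
A --0--> A
A --0--> A
A --1--> C
C --1--> A
A --1--> C
C --1--> A
A --1--> C
C --0--> C
C --0--> C
End in state C, which is an accepting state.

accepted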